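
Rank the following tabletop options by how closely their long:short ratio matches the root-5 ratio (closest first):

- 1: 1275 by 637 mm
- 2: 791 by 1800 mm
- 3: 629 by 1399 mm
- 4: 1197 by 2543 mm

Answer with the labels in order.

Ratios: 1 = 1275 / 637 ≈ 2.002; 2 = 1800 / 791 ≈ 2.276; 3 = 1399 / 629 ≈ 2.224; 4 = 2543 / 1197 ≈ 2.124.
|Δ from 2.236|: 1 0.234; 2 0.040; 3 0.012; 4 0.112.

3, 2, 4, 1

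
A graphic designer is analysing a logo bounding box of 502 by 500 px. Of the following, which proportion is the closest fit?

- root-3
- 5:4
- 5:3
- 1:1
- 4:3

Ratio = 502 / 500 ≈ 1.004.
Distances: root-3 1.732 (Δ 0.728); 5:4 1.250 (Δ 0.246); 5:3 1.667 (Δ 0.663); 1:1 1.000 (Δ 0.004); 4:3 1.333 (Δ 0.329).

1:1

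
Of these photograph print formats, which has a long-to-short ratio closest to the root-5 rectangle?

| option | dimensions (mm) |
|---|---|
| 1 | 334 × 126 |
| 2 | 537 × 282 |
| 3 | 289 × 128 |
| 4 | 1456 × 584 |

Ratios (long/short): 1 ≈ 2.651; 2 ≈ 1.904; 3 ≈ 2.258; 4 ≈ 2.493.
root-5 ≈ 2.236; option 3 is nearest (Δ 0.022).

3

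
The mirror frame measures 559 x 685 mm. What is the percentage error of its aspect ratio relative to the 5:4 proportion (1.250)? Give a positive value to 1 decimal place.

Ratio = 685 / 559 ≈ 1.2254.
Ideal 5:4 = 1.2500. |1.2254 − 1.2500| / 1.2500 ≈ 1.97% → 2.0%.

2.0%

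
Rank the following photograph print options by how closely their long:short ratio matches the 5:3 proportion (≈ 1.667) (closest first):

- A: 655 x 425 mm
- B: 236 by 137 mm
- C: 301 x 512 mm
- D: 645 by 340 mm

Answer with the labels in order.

A: 655/425 ≈ 1.541 → |1.541 − 1.667| = 0.126
B: 236/137 ≈ 1.723 → |1.723 − 1.667| = 0.056
C: 512/301 ≈ 1.701 → |1.701 − 1.667| = 0.034
D: 645/340 ≈ 1.897 → |1.897 − 1.667| = 0.230

C, B, A, D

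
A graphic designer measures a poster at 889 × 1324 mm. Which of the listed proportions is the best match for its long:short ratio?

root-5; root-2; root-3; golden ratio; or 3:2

1324/889 ≈ 1.489. Nearest candidates are 3:2 (1.500, off by 0.011) and root-2 (1.414, off by 0.075).

3:2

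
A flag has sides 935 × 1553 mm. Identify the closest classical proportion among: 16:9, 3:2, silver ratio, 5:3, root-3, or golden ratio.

5:3

Ratio = 1553 / 935 ≈ 1.661.
Distances: 16:9 1.778 (Δ 0.117); 3:2 1.500 (Δ 0.161); silver ratio 2.414 (Δ 0.753); 5:3 1.667 (Δ 0.006); root-3 1.732 (Δ 0.071); golden ratio 1.618 (Δ 0.043).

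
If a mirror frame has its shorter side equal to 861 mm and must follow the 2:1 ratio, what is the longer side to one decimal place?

1722.0 mm

2:1 = 2.00000.
Longer side = 861 × 2.00000 ≈ 1722.000 → 1722.0 mm.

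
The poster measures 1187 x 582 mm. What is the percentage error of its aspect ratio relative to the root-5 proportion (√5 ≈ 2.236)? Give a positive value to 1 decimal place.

8.8%

Ratio = 1187 / 582 ≈ 2.0395.
Ideal root-5 ≈ 2.2361. |2.0395 − 2.2361| / 2.2361 ≈ 8.79% → 8.8%.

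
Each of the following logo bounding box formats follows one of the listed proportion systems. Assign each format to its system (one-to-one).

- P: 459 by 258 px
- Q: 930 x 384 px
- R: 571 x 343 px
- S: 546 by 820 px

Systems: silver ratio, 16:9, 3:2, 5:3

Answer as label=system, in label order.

Ratios: P ≈ 1.779; Q ≈ 2.422; R ≈ 1.665; S ≈ 1.502.
Targets: silver ratio ≈ 2.414; 16:9 ≈ 1.778; 3:2 ≈ 1.500; 5:3 ≈ 1.667.

P=16:9, Q=silver ratio, R=5:3, S=3:2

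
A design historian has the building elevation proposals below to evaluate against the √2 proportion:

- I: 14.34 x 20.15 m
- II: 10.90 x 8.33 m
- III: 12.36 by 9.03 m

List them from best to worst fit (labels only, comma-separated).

I, III, II

Ratios: I = 20.15 / 14.34 ≈ 1.405; II = 10.90 / 8.33 ≈ 1.309; III = 12.36 / 9.03 ≈ 1.369.
|Δ from 1.414|: I 0.009; II 0.105; III 0.045.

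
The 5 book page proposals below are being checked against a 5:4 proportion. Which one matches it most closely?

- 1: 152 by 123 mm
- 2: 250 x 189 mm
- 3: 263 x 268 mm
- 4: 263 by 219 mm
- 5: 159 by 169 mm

1

Target 5:4 ≈ 1.250.
1: 1.236 (Δ0.014)  2: 1.323 (Δ0.073)  3: 1.019 (Δ0.231)  4: 1.201 (Δ0.049)  5: 1.063 (Δ0.187)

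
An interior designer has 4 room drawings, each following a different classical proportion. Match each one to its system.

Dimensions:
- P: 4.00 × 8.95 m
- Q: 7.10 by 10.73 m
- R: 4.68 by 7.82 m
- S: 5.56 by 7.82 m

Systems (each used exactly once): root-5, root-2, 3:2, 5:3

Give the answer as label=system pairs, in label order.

Ratios: P ≈ 2.237; Q ≈ 1.511; R ≈ 1.671; S ≈ 1.406.
Targets: root-5 ≈ 2.236; root-2 ≈ 1.414; 3:2 ≈ 1.500; 5:3 ≈ 1.667.

P=root-5, Q=3:2, R=5:3, S=root-2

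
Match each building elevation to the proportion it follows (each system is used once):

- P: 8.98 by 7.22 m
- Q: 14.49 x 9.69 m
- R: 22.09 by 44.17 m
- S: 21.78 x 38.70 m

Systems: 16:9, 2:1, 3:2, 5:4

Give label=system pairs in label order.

P=5:4, Q=3:2, R=2:1, S=16:9

P = 8.98/7.22 ≈ 1.244 → 5:4 (1.250)
Q = 14.49/9.69 ≈ 1.495 → 3:2 (1.500)
R = 44.17/22.09 ≈ 2.000 → 2:1 (2.000)
S = 38.70/21.78 ≈ 1.777 → 16:9 (1.778)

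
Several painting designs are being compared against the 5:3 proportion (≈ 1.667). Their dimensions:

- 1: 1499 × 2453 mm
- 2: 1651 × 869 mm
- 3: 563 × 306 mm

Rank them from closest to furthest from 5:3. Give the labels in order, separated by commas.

1, 3, 2

Ratios: 1 = 2453 / 1499 ≈ 1.636; 2 = 1651 / 869 ≈ 1.900; 3 = 563 / 306 ≈ 1.840.
|Δ from 1.667|: 1 0.031; 2 0.233; 3 0.173.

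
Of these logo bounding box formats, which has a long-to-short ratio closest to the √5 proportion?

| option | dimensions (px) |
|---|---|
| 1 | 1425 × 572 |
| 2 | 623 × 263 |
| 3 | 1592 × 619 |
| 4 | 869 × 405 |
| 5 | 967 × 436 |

5

Target root-5 ≈ 2.236.
1: 2.491 (Δ0.255)  2: 2.369 (Δ0.133)  3: 2.572 (Δ0.336)  4: 2.146 (Δ0.090)  5: 2.218 (Δ0.018)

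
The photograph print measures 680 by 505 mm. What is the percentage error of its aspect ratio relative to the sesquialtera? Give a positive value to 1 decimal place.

Ratio = 680 / 505 ≈ 1.3465.
Ideal 3:2 = 1.5000. |1.3465 − 1.5000| / 1.5000 ≈ 10.23% → 10.2%.

10.2%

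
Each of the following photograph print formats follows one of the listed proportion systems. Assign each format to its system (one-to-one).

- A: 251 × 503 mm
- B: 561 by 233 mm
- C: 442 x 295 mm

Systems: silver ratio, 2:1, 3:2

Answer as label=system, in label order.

A=2:1, B=silver ratio, C=3:2

A = 503/251 ≈ 2.004 → 2:1 (2.000)
B = 561/233 ≈ 2.408 → silver ratio (2.414)
C = 442/295 ≈ 1.498 → 3:2 (1.500)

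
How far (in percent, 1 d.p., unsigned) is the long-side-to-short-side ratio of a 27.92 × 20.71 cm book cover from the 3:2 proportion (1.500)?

10.1%

Ratio = 27.92 / 20.71 ≈ 1.3481.
Ideal 3:2 = 1.5000. |1.3481 − 1.5000| / 1.5000 ≈ 10.13% → 10.1%.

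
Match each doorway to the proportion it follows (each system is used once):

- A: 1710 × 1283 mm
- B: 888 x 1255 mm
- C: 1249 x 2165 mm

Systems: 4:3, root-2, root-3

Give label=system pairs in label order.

Ratios: A ≈ 1.333; B ≈ 1.413; C ≈ 1.733.
Targets: 4:3 ≈ 1.333; root-2 ≈ 1.414; root-3 ≈ 1.732.

A=4:3, B=root-2, C=root-3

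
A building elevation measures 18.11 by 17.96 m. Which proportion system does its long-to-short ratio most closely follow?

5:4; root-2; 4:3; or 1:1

1:1

18.11/17.96 ≈ 1.008. Nearest candidates are 1:1 (1.000, off by 0.008) and 5:4 (1.250, off by 0.242).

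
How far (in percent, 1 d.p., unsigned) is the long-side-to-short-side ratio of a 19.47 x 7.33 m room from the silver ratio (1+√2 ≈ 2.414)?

10.0%

Ratio = 19.47 / 7.33 ≈ 2.6562.
Ideal silver ratio ≈ 2.4142. |2.6562 − 2.4142| / 2.4142 ≈ 10.02% → 10.0%.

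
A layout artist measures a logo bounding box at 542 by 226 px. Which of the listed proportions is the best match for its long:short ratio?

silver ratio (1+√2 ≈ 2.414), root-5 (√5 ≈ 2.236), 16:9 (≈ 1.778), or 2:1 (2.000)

silver ratio

Ratio = 542 / 226 ≈ 2.398.
Distances: silver ratio 2.414 (Δ 0.016); root-5 2.236 (Δ 0.162); 16:9 1.778 (Δ 0.620); 2:1 2.000 (Δ 0.398).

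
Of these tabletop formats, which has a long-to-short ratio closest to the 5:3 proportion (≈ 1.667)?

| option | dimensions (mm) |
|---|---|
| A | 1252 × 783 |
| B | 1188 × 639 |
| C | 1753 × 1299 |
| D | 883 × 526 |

D

Target 5:3 ≈ 1.667.
A: 1.599 (Δ0.068)  B: 1.859 (Δ0.192)  C: 1.349 (Δ0.318)  D: 1.679 (Δ0.012)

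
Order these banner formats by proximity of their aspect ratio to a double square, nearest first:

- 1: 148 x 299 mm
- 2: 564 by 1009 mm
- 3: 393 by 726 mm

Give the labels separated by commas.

Ratios: 1 = 299 / 148 ≈ 2.020; 2 = 1009 / 564 ≈ 1.789; 3 = 726 / 393 ≈ 1.847.
|Δ from 2.000|: 1 0.020; 2 0.211; 3 0.153.

1, 3, 2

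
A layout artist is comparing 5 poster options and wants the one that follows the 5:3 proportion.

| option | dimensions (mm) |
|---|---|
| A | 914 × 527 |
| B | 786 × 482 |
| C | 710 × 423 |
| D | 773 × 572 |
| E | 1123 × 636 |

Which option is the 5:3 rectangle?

C

Target 5:3 ≈ 1.667.
A: 1.734 (Δ0.067)  B: 1.631 (Δ0.036)  C: 1.678 (Δ0.011)  D: 1.351 (Δ0.316)  E: 1.766 (Δ0.099)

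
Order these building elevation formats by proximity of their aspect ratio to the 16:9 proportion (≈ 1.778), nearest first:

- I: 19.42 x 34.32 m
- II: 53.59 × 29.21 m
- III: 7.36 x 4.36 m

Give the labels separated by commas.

I, II, III

I: 34.32/19.42 ≈ 1.767 → |1.767 − 1.778| = 0.011
II: 53.59/29.21 ≈ 1.835 → |1.835 − 1.778| = 0.057
III: 7.36/4.36 ≈ 1.688 → |1.688 − 1.778| = 0.090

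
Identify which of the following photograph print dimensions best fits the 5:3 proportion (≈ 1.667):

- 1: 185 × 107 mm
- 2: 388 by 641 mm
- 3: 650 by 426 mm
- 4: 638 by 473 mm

Target 5:3 ≈ 1.667.
1: 1.729 (Δ0.062)  2: 1.652 (Δ0.015)  3: 1.526 (Δ0.141)  4: 1.349 (Δ0.318)

2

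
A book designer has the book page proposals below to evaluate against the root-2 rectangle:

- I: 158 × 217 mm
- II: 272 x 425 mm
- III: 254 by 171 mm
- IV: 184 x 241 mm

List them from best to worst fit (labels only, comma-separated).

I, III, IV, II

Ratios: I = 217 / 158 ≈ 1.373; II = 425 / 272 ≈ 1.562; III = 254 / 171 ≈ 1.485; IV = 241 / 184 ≈ 1.310.
|Δ from 1.414|: I 0.041; II 0.148; III 0.071; IV 0.104.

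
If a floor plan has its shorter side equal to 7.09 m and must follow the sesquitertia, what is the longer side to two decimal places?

4:3 ≈ 1.33333.
Longer side = 7.09 × 1.33333 ≈ 9.4533 → 9.45 m.

9.45 m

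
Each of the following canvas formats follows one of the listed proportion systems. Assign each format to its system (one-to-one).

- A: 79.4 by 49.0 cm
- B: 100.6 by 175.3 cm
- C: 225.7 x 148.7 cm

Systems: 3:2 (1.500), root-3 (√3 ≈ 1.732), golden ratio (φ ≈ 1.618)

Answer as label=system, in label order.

A=golden ratio, B=root-3, C=3:2

A = 79.4/49.0 ≈ 1.620 → golden ratio (1.618)
B = 175.3/100.6 ≈ 1.743 → root-3 (1.732)
C = 225.7/148.7 ≈ 1.518 → 3:2 (1.500)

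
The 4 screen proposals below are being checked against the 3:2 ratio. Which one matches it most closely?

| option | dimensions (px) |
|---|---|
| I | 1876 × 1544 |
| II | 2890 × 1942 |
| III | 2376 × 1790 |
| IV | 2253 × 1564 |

Target 3:2 ≈ 1.500.
I: 1.215 (Δ0.285)  II: 1.488 (Δ0.012)  III: 1.327 (Δ0.173)  IV: 1.441 (Δ0.059)

II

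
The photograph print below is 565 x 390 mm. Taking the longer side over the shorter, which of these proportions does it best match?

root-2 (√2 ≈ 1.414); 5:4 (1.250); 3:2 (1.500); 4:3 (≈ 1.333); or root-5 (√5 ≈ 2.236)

565/390 ≈ 1.449. Nearest candidates are root-2 (1.414, off by 0.035) and 3:2 (1.500, off by 0.051).

root-2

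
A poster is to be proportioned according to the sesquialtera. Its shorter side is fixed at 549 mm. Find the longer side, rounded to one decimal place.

823.5 mm

3:2 = 1.50000.
Longer side = 549 × 1.50000 ≈ 823.500 → 823.5 mm.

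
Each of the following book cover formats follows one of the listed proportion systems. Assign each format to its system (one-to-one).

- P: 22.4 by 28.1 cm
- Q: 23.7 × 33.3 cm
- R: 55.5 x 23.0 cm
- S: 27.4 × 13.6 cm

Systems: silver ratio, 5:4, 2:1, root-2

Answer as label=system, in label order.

P=5:4, Q=root-2, R=silver ratio, S=2:1

Ratios: P ≈ 1.254; Q ≈ 1.405; R ≈ 2.413; S ≈ 2.015.
Targets: silver ratio ≈ 2.414; 5:4 ≈ 1.250; 2:1 ≈ 2.000; root-2 ≈ 1.414.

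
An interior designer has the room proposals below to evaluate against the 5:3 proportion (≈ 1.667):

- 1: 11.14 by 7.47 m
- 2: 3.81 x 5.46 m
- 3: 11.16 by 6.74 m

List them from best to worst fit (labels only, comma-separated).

3, 1, 2

Ratios: 1 = 11.14 / 7.47 ≈ 1.491; 2 = 5.46 / 3.81 ≈ 1.433; 3 = 11.16 / 6.74 ≈ 1.656.
|Δ from 1.667|: 1 0.176; 2 0.234; 3 0.011.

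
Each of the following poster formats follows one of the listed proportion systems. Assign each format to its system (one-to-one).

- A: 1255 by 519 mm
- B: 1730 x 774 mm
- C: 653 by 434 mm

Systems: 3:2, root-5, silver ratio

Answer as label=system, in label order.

A=silver ratio, B=root-5, C=3:2

Ratios: A ≈ 2.418; B ≈ 2.235; C ≈ 1.505.
Targets: 3:2 ≈ 1.500; root-5 ≈ 2.236; silver ratio ≈ 2.414.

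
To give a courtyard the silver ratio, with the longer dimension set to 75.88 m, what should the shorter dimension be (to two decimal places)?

silver ratio ≈ 2.41421.
Shorter side = 75.88 ÷ 2.41421 ≈ 31.4306 → 31.43 m.

31.43 m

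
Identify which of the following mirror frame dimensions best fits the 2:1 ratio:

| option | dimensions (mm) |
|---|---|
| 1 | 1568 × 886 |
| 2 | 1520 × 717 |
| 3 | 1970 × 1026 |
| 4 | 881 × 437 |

4

Ratios (long/short): 1 ≈ 1.770; 2 ≈ 2.120; 3 ≈ 1.920; 4 ≈ 2.016.
2:1 ≈ 2.000; option 4 is nearest (Δ 0.016).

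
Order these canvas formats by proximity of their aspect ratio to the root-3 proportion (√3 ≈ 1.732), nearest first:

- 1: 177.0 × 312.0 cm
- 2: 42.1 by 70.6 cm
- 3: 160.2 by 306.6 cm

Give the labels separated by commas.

1, 2, 3

Ratios: 1 = 312.0 / 177.0 ≈ 1.763; 2 = 70.6 / 42.1 ≈ 1.677; 3 = 306.6 / 160.2 ≈ 1.914.
|Δ from 1.732|: 1 0.031; 2 0.055; 3 0.182.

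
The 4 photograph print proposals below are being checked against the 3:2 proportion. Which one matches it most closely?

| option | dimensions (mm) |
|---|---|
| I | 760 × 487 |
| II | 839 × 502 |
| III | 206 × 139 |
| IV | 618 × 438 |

III

Ratios (long/short): I ≈ 1.561; II ≈ 1.671; III ≈ 1.482; IV ≈ 1.411.
3:2 ≈ 1.500; option III is nearest (Δ 0.018).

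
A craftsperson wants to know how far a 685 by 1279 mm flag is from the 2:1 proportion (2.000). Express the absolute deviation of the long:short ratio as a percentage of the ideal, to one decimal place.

Ratio = 1279 / 685 ≈ 1.8672.
Ideal 2:1 = 2.0000. |1.8672 − 2.0000| / 2.0000 ≈ 6.64% → 6.6%.

6.6%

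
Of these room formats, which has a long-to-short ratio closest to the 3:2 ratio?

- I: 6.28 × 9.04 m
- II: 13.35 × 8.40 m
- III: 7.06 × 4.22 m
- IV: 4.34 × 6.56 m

IV

Target 3:2 ≈ 1.500.
I: 1.439 (Δ0.061)  II: 1.589 (Δ0.089)  III: 1.673 (Δ0.173)  IV: 1.512 (Δ0.012)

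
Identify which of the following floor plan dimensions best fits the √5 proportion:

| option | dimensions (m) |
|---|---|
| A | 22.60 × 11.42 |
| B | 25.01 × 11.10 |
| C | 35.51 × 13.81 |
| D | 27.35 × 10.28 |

Target root-5 ≈ 2.236.
A: 1.979 (Δ0.257)  B: 2.253 (Δ0.017)  C: 2.571 (Δ0.335)  D: 2.661 (Δ0.425)

B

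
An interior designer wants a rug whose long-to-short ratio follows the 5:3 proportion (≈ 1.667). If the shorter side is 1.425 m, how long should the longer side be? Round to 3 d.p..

2.375 m

5:3 ≈ 1.66667.
Longer side = 1.425 × 1.66667 ≈ 2.37500 → 2.375 m.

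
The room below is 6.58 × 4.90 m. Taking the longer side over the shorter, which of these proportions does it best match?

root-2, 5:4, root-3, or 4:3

4:3

Ratio = 6.58 / 4.90 ≈ 1.343.
Distances: root-2 1.414 (Δ 0.071); 5:4 1.250 (Δ 0.093); root-3 1.732 (Δ 0.389); 4:3 1.333 (Δ 0.010).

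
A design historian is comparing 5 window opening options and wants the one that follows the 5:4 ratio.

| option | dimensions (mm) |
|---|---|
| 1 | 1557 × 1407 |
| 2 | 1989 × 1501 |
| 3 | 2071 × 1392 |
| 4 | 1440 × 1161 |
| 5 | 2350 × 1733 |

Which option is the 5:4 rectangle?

4

Ratios (long/short): 1 ≈ 1.107; 2 ≈ 1.325; 3 ≈ 1.488; 4 ≈ 1.240; 5 ≈ 1.356.
5:4 ≈ 1.250; option 4 is nearest (Δ 0.010).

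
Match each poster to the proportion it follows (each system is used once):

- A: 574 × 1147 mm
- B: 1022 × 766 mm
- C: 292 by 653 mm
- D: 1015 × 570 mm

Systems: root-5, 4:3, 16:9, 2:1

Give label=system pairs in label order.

A = 1147/574 ≈ 1.998 → 2:1 (2.000)
B = 1022/766 ≈ 1.334 → 4:3 (1.333)
C = 653/292 ≈ 2.236 → root-5 (2.236)
D = 1015/570 ≈ 1.781 → 16:9 (1.778)

A=2:1, B=4:3, C=root-5, D=16:9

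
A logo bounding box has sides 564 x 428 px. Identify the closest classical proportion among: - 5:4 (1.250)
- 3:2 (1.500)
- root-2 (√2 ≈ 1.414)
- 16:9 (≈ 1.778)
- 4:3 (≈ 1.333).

4:3

564/428 ≈ 1.318. Nearest candidates are 4:3 (1.333, off by 0.015) and 5:4 (1.250, off by 0.068).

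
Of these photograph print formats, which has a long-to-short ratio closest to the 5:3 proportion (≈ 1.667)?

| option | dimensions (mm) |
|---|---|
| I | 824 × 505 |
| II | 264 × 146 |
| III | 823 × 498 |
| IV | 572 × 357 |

Target 5:3 ≈ 1.667.
I: 1.632 (Δ0.035)  II: 1.808 (Δ0.141)  III: 1.653 (Δ0.014)  IV: 1.602 (Δ0.065)

III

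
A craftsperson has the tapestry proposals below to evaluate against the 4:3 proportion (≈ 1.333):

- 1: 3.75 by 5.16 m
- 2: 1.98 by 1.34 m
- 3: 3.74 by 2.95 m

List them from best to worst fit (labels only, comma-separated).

1, 3, 2

1: 5.16/3.75 ≈ 1.376 → |1.376 − 1.333| = 0.043
2: 1.98/1.34 ≈ 1.478 → |1.478 − 1.333| = 0.145
3: 3.74/2.95 ≈ 1.268 → |1.268 − 1.333| = 0.065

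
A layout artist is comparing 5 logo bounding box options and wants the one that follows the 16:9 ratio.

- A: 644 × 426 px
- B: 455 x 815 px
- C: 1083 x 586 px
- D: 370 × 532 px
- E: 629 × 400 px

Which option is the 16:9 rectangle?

B

Target 16:9 ≈ 1.778.
A: 1.512 (Δ0.266)  B: 1.791 (Δ0.013)  C: 1.848 (Δ0.070)  D: 1.438 (Δ0.340)  E: 1.573 (Δ0.205)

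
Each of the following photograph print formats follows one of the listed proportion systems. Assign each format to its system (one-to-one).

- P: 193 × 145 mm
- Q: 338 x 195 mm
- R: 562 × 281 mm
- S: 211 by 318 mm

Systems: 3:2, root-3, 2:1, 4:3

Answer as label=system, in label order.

P=4:3, Q=root-3, R=2:1, S=3:2

P = 193/145 ≈ 1.331 → 4:3 (1.333)
Q = 338/195 ≈ 1.733 → root-3 (1.732)
R = 562/281 ≈ 2.000 → 2:1 (2.000)
S = 318/211 ≈ 1.507 → 3:2 (1.500)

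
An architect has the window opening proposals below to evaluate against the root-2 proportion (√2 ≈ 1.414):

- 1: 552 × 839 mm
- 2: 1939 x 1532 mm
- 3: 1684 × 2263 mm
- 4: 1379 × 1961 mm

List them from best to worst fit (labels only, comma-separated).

4, 3, 1, 2

1: 839/552 ≈ 1.520 → |1.520 − 1.414| = 0.106
2: 1939/1532 ≈ 1.266 → |1.266 − 1.414| = 0.148
3: 2263/1684 ≈ 1.344 → |1.344 − 1.414| = 0.070
4: 1961/1379 ≈ 1.422 → |1.422 − 1.414| = 0.008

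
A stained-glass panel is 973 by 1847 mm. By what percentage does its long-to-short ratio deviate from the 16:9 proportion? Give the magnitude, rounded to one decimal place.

6.8%

Ratio = 1847 / 973 ≈ 1.8983.
Ideal 16:9 ≈ 1.7778. |1.8983 − 1.7778| / 1.7778 ≈ 6.78% → 6.8%.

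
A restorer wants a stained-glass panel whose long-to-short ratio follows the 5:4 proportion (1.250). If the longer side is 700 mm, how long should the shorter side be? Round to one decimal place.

560.0 mm

5:4 = 1.25000.
Shorter side = 700 ÷ 1.25000 ≈ 560.000 → 560.0 mm.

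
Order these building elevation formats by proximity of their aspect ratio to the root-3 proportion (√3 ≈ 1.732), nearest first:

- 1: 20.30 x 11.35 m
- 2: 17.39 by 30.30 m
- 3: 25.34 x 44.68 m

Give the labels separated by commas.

Ratios: 1 = 20.30 / 11.35 ≈ 1.789; 2 = 30.30 / 17.39 ≈ 1.742; 3 = 44.68 / 25.34 ≈ 1.763.
|Δ from 1.732|: 1 0.057; 2 0.010; 3 0.031.

2, 3, 1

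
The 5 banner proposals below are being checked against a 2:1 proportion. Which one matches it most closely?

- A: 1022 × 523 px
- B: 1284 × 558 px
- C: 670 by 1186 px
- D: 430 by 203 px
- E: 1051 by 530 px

Target 2:1 ≈ 2.000.
A: 1.954 (Δ0.046)  B: 2.301 (Δ0.301)  C: 1.770 (Δ0.230)  D: 2.118 (Δ0.118)  E: 1.983 (Δ0.017)

E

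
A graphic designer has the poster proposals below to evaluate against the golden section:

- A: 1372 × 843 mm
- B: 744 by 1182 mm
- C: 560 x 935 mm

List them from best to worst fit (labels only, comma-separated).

Ratios: A = 1372 / 843 ≈ 1.628; B = 1182 / 744 ≈ 1.589; C = 935 / 560 ≈ 1.670.
|Δ from 1.618|: A 0.010; B 0.029; C 0.052.

A, B, C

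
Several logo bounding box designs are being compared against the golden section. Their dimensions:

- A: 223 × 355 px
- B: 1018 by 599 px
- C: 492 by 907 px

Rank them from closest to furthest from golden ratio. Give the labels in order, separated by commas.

A, B, C

Ratios: A = 355 / 223 ≈ 1.592; B = 1018 / 599 ≈ 1.699; C = 907 / 492 ≈ 1.843.
|Δ from 1.618|: A 0.026; B 0.081; C 0.225.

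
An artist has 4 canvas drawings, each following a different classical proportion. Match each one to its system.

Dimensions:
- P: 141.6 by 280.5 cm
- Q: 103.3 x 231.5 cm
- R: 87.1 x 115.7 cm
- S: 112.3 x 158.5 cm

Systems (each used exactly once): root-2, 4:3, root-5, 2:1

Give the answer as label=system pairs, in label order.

Ratios: P ≈ 1.981; Q ≈ 2.241; R ≈ 1.328; S ≈ 1.411.
Targets: root-2 ≈ 1.414; 4:3 ≈ 1.333; root-5 ≈ 2.236; 2:1 ≈ 2.000.

P=2:1, Q=root-5, R=4:3, S=root-2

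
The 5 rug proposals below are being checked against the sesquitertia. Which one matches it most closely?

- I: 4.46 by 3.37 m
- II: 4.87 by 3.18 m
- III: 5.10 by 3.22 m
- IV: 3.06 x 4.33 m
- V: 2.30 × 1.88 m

Ratios (long/short): I ≈ 1.323; II ≈ 1.531; III ≈ 1.584; IV ≈ 1.415; V ≈ 1.223.
4:3 ≈ 1.333; option I is nearest (Δ 0.010).

I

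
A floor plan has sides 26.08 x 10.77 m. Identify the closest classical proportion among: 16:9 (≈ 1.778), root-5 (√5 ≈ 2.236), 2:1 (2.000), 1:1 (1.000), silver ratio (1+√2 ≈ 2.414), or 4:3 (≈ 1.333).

silver ratio

Ratio = 26.08 / 10.77 ≈ 2.422.
Distances: 16:9 1.778 (Δ 0.644); root-5 2.236 (Δ 0.186); 2:1 2.000 (Δ 0.422); 1:1 1.000 (Δ 1.422); silver ratio 2.414 (Δ 0.008); 4:3 1.333 (Δ 1.089).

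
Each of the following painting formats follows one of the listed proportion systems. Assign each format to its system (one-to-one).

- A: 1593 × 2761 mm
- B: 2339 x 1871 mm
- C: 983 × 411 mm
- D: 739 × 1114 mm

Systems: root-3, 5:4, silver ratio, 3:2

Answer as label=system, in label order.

A = 2761/1593 ≈ 1.733 → root-3 (1.732)
B = 2339/1871 ≈ 1.250 → 5:4 (1.250)
C = 983/411 ≈ 2.392 → silver ratio (2.414)
D = 1114/739 ≈ 1.507 → 3:2 (1.500)

A=root-3, B=5:4, C=silver ratio, D=3:2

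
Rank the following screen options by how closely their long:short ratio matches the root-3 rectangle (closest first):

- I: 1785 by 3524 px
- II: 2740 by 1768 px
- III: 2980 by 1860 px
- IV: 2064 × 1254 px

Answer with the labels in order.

Ratios: I = 3524 / 1785 ≈ 1.974; II = 2740 / 1768 ≈ 1.550; III = 2980 / 1860 ≈ 1.602; IV = 2064 / 1254 ≈ 1.646.
|Δ from 1.732|: I 0.242; II 0.182; III 0.130; IV 0.086.

IV, III, II, I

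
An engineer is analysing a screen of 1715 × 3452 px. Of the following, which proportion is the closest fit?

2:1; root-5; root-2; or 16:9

2:1

Ratio = 3452 / 1715 ≈ 2.013.
Distances: 2:1 2.000 (Δ 0.013); root-5 2.236 (Δ 0.223); root-2 1.414 (Δ 0.599); 16:9 1.778 (Δ 0.235).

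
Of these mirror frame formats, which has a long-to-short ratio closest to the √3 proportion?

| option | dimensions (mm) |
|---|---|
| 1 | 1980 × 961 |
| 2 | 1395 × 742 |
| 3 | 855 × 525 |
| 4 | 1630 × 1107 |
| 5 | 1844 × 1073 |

Ratios (long/short): 1 ≈ 2.060; 2 ≈ 1.880; 3 ≈ 1.629; 4 ≈ 1.472; 5 ≈ 1.719.
root-3 ≈ 1.732; option 5 is nearest (Δ 0.013).

5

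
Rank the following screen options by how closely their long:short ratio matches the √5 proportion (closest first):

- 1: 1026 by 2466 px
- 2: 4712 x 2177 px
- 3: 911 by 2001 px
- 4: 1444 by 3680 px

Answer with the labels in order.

3, 2, 1, 4

1: 2466/1026 ≈ 2.404 → |2.404 − 2.236| = 0.168
2: 4712/2177 ≈ 2.164 → |2.164 − 2.236| = 0.072
3: 2001/911 ≈ 2.196 → |2.196 − 2.236| = 0.040
4: 3680/1444 ≈ 2.548 → |2.548 − 2.236| = 0.312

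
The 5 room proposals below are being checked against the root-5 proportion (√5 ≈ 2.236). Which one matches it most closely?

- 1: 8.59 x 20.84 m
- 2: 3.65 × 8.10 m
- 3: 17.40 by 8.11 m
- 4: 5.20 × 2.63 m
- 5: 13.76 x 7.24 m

2

Target root-5 ≈ 2.236.
1: 2.426 (Δ0.190)  2: 2.219 (Δ0.017)  3: 2.145 (Δ0.091)  4: 1.977 (Δ0.259)  5: 1.901 (Δ0.335)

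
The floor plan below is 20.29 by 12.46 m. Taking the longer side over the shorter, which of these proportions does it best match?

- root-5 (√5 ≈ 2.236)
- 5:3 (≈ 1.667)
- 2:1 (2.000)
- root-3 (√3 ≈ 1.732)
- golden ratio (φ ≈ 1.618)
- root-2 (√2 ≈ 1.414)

20.29/12.46 ≈ 1.628. Nearest candidates are golden ratio (1.618, off by 0.010) and 5:3 (1.667, off by 0.039).

golden ratio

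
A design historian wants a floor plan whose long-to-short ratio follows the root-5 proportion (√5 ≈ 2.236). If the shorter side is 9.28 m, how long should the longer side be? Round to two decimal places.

20.75 m

root-5 ≈ 2.23607.
Longer side = 9.28 × 2.23607 ≈ 20.7507 → 20.75 m.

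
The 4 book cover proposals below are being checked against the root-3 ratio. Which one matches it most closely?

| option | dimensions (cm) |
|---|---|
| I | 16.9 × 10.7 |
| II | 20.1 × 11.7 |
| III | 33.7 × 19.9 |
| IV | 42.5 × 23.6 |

II

Target root-3 ≈ 1.732.
I: 1.579 (Δ0.153)  II: 1.718 (Δ0.014)  III: 1.693 (Δ0.039)  IV: 1.801 (Δ0.069)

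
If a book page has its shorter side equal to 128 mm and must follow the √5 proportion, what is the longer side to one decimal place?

root-5 ≈ 2.23607.
Longer side = 128 × 2.23607 ≈ 286.217 → 286.2 mm.

286.2 mm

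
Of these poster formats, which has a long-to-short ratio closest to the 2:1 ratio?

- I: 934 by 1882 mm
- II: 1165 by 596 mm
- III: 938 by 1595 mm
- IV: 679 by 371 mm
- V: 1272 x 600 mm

I

Target 2:1 ≈ 2.000.
I: 2.015 (Δ0.015)  II: 1.955 (Δ0.045)  III: 1.700 (Δ0.300)  IV: 1.830 (Δ0.170)  V: 2.120 (Δ0.120)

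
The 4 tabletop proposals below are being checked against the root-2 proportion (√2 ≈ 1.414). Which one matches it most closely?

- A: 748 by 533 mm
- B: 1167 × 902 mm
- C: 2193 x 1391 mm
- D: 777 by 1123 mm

Ratios (long/short): A ≈ 1.403; B ≈ 1.294; C ≈ 1.577; D ≈ 1.445.
root-2 ≈ 1.414; option A is nearest (Δ 0.011).

A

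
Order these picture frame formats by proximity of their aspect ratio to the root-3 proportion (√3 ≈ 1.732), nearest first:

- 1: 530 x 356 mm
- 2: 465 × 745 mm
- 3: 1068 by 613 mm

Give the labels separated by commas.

3, 2, 1

1: 530/356 ≈ 1.489 → |1.489 − 1.732| = 0.243
2: 745/465 ≈ 1.602 → |1.602 − 1.732| = 0.130
3: 1068/613 ≈ 1.742 → |1.742 − 1.732| = 0.010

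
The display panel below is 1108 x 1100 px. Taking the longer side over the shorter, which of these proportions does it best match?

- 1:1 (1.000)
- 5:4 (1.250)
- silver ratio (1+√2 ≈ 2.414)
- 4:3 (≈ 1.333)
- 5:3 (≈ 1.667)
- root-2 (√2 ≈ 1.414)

Ratio = 1108 / 1100 ≈ 1.007.
Distances: 1:1 1.000 (Δ 0.007); 5:4 1.250 (Δ 0.243); silver ratio 2.414 (Δ 1.407); 4:3 1.333 (Δ 0.326); 5:3 1.667 (Δ 0.660); root-2 1.414 (Δ 0.407).

1:1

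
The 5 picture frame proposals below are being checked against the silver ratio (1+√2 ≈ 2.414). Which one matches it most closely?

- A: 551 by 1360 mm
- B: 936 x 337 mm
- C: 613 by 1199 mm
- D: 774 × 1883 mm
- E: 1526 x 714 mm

Target silver ratio ≈ 2.414.
A: 2.468 (Δ0.054)  B: 2.777 (Δ0.363)  C: 1.956 (Δ0.458)  D: 2.433 (Δ0.019)  E: 2.137 (Δ0.277)

D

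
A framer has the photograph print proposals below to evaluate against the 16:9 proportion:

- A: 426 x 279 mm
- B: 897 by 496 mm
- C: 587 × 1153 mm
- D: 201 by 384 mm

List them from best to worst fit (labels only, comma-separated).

B, D, C, A

A: 426/279 ≈ 1.527 → |1.527 − 1.778| = 0.251
B: 897/496 ≈ 1.808 → |1.808 − 1.778| = 0.030
C: 1153/587 ≈ 1.964 → |1.964 − 1.778| = 0.186
D: 384/201 ≈ 1.910 → |1.910 − 1.778| = 0.132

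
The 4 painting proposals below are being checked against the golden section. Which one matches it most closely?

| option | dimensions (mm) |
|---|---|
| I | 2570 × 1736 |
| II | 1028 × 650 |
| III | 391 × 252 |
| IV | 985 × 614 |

IV

Ratios (long/short): I ≈ 1.480; II ≈ 1.582; III ≈ 1.552; IV ≈ 1.604.
golden ratio ≈ 1.618; option IV is nearest (Δ 0.014).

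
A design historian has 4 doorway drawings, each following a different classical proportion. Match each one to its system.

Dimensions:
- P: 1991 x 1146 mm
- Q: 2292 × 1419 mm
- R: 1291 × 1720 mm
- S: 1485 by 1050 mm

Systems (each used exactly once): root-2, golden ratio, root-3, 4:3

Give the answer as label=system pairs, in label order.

P=root-3, Q=golden ratio, R=4:3, S=root-2

P = 1991/1146 ≈ 1.737 → root-3 (1.732)
Q = 2292/1419 ≈ 1.615 → golden ratio (1.618)
R = 1720/1291 ≈ 1.332 → 4:3 (1.333)
S = 1485/1050 ≈ 1.414 → root-2 (1.414)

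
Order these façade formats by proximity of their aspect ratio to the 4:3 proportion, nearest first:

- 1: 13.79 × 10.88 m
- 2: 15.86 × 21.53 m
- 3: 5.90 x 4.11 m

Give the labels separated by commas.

2, 1, 3

1: 13.79/10.88 ≈ 1.267 → |1.267 − 1.333| = 0.066
2: 21.53/15.86 ≈ 1.358 → |1.358 − 1.333| = 0.025
3: 5.90/4.11 ≈ 1.436 → |1.436 − 1.333| = 0.103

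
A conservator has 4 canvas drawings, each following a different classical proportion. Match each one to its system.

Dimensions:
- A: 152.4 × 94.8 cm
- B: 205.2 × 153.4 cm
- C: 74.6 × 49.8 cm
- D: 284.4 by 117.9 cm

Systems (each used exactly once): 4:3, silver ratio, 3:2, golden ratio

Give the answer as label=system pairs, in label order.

A=golden ratio, B=4:3, C=3:2, D=silver ratio

Ratios: A ≈ 1.608; B ≈ 1.338; C ≈ 1.498; D ≈ 2.412.
Targets: 4:3 ≈ 1.333; silver ratio ≈ 2.414; 3:2 ≈ 1.500; golden ratio ≈ 1.618.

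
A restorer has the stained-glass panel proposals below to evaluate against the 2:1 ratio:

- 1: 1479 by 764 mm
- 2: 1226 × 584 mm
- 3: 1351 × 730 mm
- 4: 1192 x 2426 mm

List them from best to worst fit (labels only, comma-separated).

1: 1479/764 ≈ 1.936 → |1.936 − 2.000| = 0.064
2: 1226/584 ≈ 2.099 → |2.099 − 2.000| = 0.099
3: 1351/730 ≈ 1.851 → |1.851 − 2.000| = 0.149
4: 2426/1192 ≈ 2.035 → |2.035 − 2.000| = 0.035

4, 1, 2, 3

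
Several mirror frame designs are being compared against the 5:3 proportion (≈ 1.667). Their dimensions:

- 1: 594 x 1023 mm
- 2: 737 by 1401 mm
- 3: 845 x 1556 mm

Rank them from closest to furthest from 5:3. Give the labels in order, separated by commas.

1: 1023/594 ≈ 1.722 → |1.722 − 1.667| = 0.055
2: 1401/737 ≈ 1.901 → |1.901 − 1.667| = 0.234
3: 1556/845 ≈ 1.841 → |1.841 − 1.667| = 0.174

1, 3, 2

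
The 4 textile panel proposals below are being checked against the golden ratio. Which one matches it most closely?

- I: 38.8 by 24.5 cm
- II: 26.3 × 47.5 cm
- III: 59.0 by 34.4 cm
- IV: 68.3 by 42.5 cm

Ratios (long/short): I ≈ 1.584; II ≈ 1.806; III ≈ 1.715; IV ≈ 1.607.
golden ratio ≈ 1.618; option IV is nearest (Δ 0.011).

IV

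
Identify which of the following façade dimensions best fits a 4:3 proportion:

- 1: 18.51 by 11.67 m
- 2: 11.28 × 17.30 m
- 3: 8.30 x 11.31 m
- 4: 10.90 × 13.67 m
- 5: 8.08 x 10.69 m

Ratios (long/short): 1 ≈ 1.586; 2 ≈ 1.534; 3 ≈ 1.363; 4 ≈ 1.254; 5 ≈ 1.323.
4:3 ≈ 1.333; option 5 is nearest (Δ 0.010).

5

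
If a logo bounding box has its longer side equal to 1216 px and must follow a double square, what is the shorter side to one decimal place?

608.0 px

2:1 = 2.00000.
Shorter side = 1216 ÷ 2.00000 ≈ 608.000 → 608.0 px.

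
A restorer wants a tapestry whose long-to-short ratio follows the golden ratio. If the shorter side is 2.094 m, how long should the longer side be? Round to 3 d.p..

golden ratio ≈ 1.61803.
Longer side = 2.094 × 1.61803 ≈ 3.38815 → 3.388 m.

3.388 m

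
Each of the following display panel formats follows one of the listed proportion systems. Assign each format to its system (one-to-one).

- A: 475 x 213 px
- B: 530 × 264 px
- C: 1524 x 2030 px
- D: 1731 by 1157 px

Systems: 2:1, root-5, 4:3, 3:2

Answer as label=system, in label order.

Ratios: A ≈ 2.230; B ≈ 2.008; C ≈ 1.332; D ≈ 1.496.
Targets: 2:1 ≈ 2.000; root-5 ≈ 2.236; 4:3 ≈ 1.333; 3:2 ≈ 1.500.

A=root-5, B=2:1, C=4:3, D=3:2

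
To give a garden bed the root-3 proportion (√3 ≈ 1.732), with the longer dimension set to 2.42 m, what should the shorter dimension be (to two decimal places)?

1.40 m

root-3 ≈ 1.73205.
Shorter side = 2.42 ÷ 1.73205 ≈ 1.3972 → 1.40 m.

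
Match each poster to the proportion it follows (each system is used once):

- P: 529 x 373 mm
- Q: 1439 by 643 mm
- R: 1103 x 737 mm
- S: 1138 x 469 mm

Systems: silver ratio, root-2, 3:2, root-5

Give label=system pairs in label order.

Ratios: P ≈ 1.418; Q ≈ 2.238; R ≈ 1.497; S ≈ 2.426.
Targets: silver ratio ≈ 2.414; root-2 ≈ 1.414; 3:2 ≈ 1.500; root-5 ≈ 2.236.

P=root-2, Q=root-5, R=3:2, S=silver ratio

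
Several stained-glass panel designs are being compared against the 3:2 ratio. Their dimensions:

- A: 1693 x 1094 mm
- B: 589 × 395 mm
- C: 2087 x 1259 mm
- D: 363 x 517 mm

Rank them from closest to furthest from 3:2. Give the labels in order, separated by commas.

B, A, D, C

Ratios: A = 1693 / 1094 ≈ 1.548; B = 589 / 395 ≈ 1.491; C = 2087 / 1259 ≈ 1.658; D = 517 / 363 ≈ 1.424.
|Δ from 1.500|: A 0.048; B 0.009; C 0.158; D 0.076.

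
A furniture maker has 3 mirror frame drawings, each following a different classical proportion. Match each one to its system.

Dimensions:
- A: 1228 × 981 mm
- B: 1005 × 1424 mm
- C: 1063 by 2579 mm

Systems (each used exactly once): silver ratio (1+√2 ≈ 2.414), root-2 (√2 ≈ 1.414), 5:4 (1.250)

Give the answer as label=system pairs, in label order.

A=5:4, B=root-2, C=silver ratio

A = 1228/981 ≈ 1.252 → 5:4 (1.250)
B = 1424/1005 ≈ 1.417 → root-2 (1.414)
C = 2579/1063 ≈ 2.426 → silver ratio (2.414)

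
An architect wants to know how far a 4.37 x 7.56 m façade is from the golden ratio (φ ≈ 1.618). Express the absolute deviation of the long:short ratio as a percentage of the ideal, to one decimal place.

6.9%

Ratio = 7.56 / 4.37 ≈ 1.7300.
Ideal golden ratio ≈ 1.6180. |1.7300 − 1.6180| / 1.6180 ≈ 6.92% → 6.9%.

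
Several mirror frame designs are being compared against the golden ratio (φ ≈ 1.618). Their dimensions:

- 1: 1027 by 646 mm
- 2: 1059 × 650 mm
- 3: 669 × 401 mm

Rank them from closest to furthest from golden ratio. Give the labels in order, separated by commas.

2, 1, 3

Ratios: 1 = 1027 / 646 ≈ 1.590; 2 = 1059 / 650 ≈ 1.629; 3 = 669 / 401 ≈ 1.668.
|Δ from 1.618|: 1 0.028; 2 0.011; 3 0.050.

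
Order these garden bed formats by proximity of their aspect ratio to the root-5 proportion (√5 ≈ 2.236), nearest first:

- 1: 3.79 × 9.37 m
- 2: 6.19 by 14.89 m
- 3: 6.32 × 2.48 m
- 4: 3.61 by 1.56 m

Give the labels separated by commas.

Ratios: 1 = 9.37 / 3.79 ≈ 2.472; 2 = 14.89 / 6.19 ≈ 2.405; 3 = 6.32 / 2.48 ≈ 2.548; 4 = 3.61 / 1.56 ≈ 2.314.
|Δ from 2.236|: 1 0.236; 2 0.169; 3 0.312; 4 0.078.

4, 2, 1, 3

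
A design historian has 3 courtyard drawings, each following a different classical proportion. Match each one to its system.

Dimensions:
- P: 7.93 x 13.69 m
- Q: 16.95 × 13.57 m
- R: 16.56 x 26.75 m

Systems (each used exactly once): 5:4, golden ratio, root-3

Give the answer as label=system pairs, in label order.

P=root-3, Q=5:4, R=golden ratio

Ratios: P ≈ 1.726; Q ≈ 1.249; R ≈ 1.615.
Targets: 5:4 ≈ 1.250; golden ratio ≈ 1.618; root-3 ≈ 1.732.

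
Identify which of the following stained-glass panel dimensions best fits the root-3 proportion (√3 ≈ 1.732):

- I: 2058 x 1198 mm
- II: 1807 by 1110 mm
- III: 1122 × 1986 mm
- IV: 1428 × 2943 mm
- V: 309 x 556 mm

Target root-3 ≈ 1.732.
I: 1.718 (Δ0.014)  II: 1.628 (Δ0.104)  III: 1.770 (Δ0.038)  IV: 2.061 (Δ0.329)  V: 1.799 (Δ0.067)

I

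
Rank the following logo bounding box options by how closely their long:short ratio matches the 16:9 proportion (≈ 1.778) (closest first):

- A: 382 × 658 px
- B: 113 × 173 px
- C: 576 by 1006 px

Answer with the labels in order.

Ratios: A = 658 / 382 ≈ 1.723; B = 173 / 113 ≈ 1.531; C = 1006 / 576 ≈ 1.747.
|Δ from 1.778|: A 0.055; B 0.247; C 0.031.

C, A, B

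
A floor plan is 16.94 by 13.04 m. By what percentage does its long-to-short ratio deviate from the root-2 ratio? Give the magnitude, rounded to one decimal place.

Ratio = 16.94 / 13.04 ≈ 1.2991.
Ideal root-2 ≈ 1.4142. |1.2991 − 1.4142| / 1.4142 ≈ 8.14% → 8.1%.

8.1%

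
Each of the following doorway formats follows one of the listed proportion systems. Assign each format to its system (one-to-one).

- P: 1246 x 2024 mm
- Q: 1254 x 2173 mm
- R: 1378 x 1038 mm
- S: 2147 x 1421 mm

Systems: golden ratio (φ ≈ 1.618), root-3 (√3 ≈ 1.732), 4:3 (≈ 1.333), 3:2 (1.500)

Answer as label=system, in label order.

Ratios: P ≈ 1.624; Q ≈ 1.733; R ≈ 1.328; S ≈ 1.511.
Targets: golden ratio ≈ 1.618; root-3 ≈ 1.732; 4:3 ≈ 1.333; 3:2 ≈ 1.500.

P=golden ratio, Q=root-3, R=4:3, S=3:2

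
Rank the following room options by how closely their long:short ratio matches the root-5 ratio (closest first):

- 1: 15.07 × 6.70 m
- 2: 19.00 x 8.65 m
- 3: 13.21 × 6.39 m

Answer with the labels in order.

1, 2, 3

Ratios: 1 = 15.07 / 6.70 ≈ 2.249; 2 = 19.00 / 8.65 ≈ 2.197; 3 = 13.21 / 6.39 ≈ 2.067.
|Δ from 2.236|: 1 0.013; 2 0.039; 3 0.169.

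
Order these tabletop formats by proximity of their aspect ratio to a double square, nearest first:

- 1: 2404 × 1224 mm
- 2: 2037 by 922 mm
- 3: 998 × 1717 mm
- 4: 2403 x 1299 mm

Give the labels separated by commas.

Ratios: 1 = 2404 / 1224 ≈ 1.964; 2 = 2037 / 922 ≈ 2.209; 3 = 1717 / 998 ≈ 1.720; 4 = 2403 / 1299 ≈ 1.850.
|Δ from 2.000|: 1 0.036; 2 0.209; 3 0.280; 4 0.150.

1, 4, 2, 3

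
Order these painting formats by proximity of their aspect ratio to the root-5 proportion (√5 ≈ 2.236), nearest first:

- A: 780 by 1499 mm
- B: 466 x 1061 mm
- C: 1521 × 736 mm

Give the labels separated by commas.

Ratios: A = 1499 / 780 ≈ 1.922; B = 1061 / 466 ≈ 2.277; C = 1521 / 736 ≈ 2.067.
|Δ from 2.236|: A 0.314; B 0.041; C 0.169.

B, C, A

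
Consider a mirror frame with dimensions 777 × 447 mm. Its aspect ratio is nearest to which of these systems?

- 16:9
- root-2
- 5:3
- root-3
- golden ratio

777/447 ≈ 1.738. Nearest candidates are root-3 (1.732, off by 0.006) and 16:9 (1.778, off by 0.040).

root-3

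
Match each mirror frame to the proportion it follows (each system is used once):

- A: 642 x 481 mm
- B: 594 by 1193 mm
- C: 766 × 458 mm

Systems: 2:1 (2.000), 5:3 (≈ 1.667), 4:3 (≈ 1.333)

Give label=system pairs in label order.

Ratios: A ≈ 1.335; B ≈ 2.008; C ≈ 1.672.
Targets: 2:1 ≈ 2.000; 5:3 ≈ 1.667; 4:3 ≈ 1.333.

A=4:3, B=2:1, C=5:3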